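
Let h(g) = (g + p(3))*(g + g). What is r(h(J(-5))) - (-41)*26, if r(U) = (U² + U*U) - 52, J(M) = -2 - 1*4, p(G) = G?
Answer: 3606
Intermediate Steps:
J(M) = -6 (J(M) = -2 - 4 = -6)
h(g) = 2*g*(3 + g) (h(g) = (g + 3)*(g + g) = (3 + g)*(2*g) = 2*g*(3 + g))
r(U) = -52 + 2*U² (r(U) = (U² + U²) - 52 = 2*U² - 52 = -52 + 2*U²)
r(h(J(-5))) - (-41)*26 = (-52 + 2*(2*(-6)*(3 - 6))²) - (-41)*26 = (-52 + 2*(2*(-6)*(-3))²) - 1*(-1066) = (-52 + 2*36²) + 1066 = (-52 + 2*1296) + 1066 = (-52 + 2592) + 1066 = 2540 + 1066 = 3606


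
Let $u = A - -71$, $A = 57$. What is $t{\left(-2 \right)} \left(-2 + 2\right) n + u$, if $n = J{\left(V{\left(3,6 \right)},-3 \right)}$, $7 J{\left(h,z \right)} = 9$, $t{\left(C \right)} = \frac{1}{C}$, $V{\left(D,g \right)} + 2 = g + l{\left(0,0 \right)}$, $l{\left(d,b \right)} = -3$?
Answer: $128$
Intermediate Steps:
$V{\left(D,g \right)} = -5 + g$ ($V{\left(D,g \right)} = -2 + \left(g - 3\right) = -2 + \left(-3 + g\right) = -5 + g$)
$J{\left(h,z \right)} = \frac{9}{7}$ ($J{\left(h,z \right)} = \frac{1}{7} \cdot 9 = \frac{9}{7}$)
$n = \frac{9}{7} \approx 1.2857$
$u = 128$ ($u = 57 - -71 = 57 + 71 = 128$)
$t{\left(-2 \right)} \left(-2 + 2\right) n + u = \frac{-2 + 2}{-2} \cdot \frac{9}{7} + 128 = \left(- \frac{1}{2}\right) 0 \cdot \frac{9}{7} + 128 = 0 \cdot \frac{9}{7} + 128 = 0 + 128 = 128$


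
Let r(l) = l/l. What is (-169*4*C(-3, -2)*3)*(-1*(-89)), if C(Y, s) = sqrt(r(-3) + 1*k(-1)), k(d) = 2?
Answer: -180492*sqrt(3) ≈ -3.1262e+5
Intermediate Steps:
r(l) = 1
C(Y, s) = sqrt(3) (C(Y, s) = sqrt(1 + 1*2) = sqrt(1 + 2) = sqrt(3))
(-169*4*C(-3, -2)*3)*(-1*(-89)) = (-169*4*sqrt(3)*3)*(-1*(-89)) = -2028*sqrt(3)*89 = -180492*sqrt(3)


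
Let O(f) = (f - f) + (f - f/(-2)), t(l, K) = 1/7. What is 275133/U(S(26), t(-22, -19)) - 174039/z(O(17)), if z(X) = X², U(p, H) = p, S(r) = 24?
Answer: 77657021/6936 ≈ 11196.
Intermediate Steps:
t(l, K) = ⅐
O(f) = 3*f/2 (O(f) = 0 + (f - f*(-1)/2) = 0 + (f - (-1)*f/2) = 0 + (f + f/2) = 0 + 3*f/2 = 3*f/2)
275133/U(S(26), t(-22, -19)) - 174039/z(O(17)) = 275133/24 - 174039/(((3/2)*17)²) = 275133*(1/24) - 174039/((51/2)²) = 91711/8 - 174039/2601/4 = 91711/8 - 174039*4/2601 = 91711/8 - 232052/867 = 77657021/6936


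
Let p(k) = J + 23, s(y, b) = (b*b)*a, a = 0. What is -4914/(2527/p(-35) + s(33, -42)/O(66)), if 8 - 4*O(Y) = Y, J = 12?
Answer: -24570/361 ≈ -68.061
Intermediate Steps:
O(Y) = 2 - Y/4
s(y, b) = 0 (s(y, b) = (b*b)*0 = b²*0 = 0)
p(k) = 35 (p(k) = 12 + 23 = 35)
-4914/(2527/p(-35) + s(33, -42)/O(66)) = -4914/(2527/35 + 0/(2 - ¼*66)) = -4914/(2527*(1/35) + 0/(2 - 33/2)) = -4914/(361/5 + 0/(-29/2)) = -4914/(361/5 + 0*(-2/29)) = -4914/(361/5 + 0) = -4914/361/5 = -4914*5/361 = -24570/361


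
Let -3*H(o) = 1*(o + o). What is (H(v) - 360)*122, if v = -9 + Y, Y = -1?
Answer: -129320/3 ≈ -43107.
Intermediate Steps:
v = -10 (v = -9 - 1 = -10)
H(o) = -2*o/3 (H(o) = -(o + o)/3 = -2*o/3)
(H(v) - 360)*122 = (-⅔*(-10) - 360)*122 = (20/3 - 360)*122 = -1060/3*122 = -129320/3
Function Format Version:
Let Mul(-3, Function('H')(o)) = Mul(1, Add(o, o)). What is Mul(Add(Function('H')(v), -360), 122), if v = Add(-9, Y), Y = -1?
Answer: Rational(-129320, 3) ≈ -43107.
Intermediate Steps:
v = -10 (v = Add(-9, -1) = -10)
Function('H')(o) = Mul(Rational(-2, 3), o) (Function('H')(o) = Mul(Rational(-1, 3), Mul(1, Add(o, o))) = Mul(Rational(-1, 3), Mul(1, Mul(2, o))) = Mul(Rational(-1, 3), Mul(2, o)) = Mul(Rational(-2, 3), o))
Mul(Add(Function('H')(v), -360), 122) = Mul(Add(Mul(Rational(-2, 3), -10), -360), 122) = Mul(Add(Rational(20, 3), -360), 122) = Mul(Rational(-1060, 3), 122) = Rational(-129320, 3)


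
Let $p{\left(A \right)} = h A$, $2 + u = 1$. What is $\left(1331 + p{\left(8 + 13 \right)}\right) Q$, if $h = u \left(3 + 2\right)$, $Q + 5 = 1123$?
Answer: $1370668$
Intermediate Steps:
$u = -1$ ($u = -2 + 1 = -1$)
$Q = 1118$ ($Q = -5 + 1123 = 1118$)
$h = -5$ ($h = - (3 + 2) = \left(-1\right) 5 = -5$)
$p{\left(A \right)} = - 5 A$
$\left(1331 + p{\left(8 + 13 \right)}\right) Q = \left(1331 - 5 \left(8 + 13\right)\right) 1118 = \left(1331 - 105\right) 1118 = 1226 \cdot 1118 = 1370668$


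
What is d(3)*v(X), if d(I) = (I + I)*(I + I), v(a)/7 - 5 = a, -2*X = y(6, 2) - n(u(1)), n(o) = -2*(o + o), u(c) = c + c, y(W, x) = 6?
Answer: -504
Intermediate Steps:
u(c) = 2*c
n(o) = -4*o
X = -7 (X = -(6 - (-4)*2*1)/2 = -(6 - (-4)*2)/2 = -(6 - 1*(-8))/2 = -(6 + 8)/2 = -½*14 = -7)
v(a) = 35 + 7*a
d(I) = 4*I² (d(I) = (2*I)*(2*I) = 4*I²)
d(3)*v(X) = (4*3²)*(35 + 7*(-7)) = (4*9)*(35 - 49) = 36*(-14) = -504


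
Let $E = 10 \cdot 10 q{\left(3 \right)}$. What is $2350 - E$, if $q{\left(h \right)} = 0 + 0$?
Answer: $2350$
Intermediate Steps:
$q{\left(h \right)} = 0$
$E = 0$ ($E = 10 \cdot 10 \cdot 0 = 100 \cdot 0 = 0$)
$2350 - E = 2350 - 0 = 2350 + 0 = 2350$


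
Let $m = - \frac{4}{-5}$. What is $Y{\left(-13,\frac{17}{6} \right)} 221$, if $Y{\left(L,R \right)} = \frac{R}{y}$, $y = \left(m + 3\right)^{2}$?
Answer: $\frac{93925}{2166} \approx 43.363$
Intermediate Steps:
$m = \frac{4}{5}$ ($m = \left(-4\right) \left(- \frac{1}{5}\right) = \frac{4}{5} \approx 0.8$)
$y = \frac{361}{25}$ ($y = \left(\frac{4}{5} + 3\right)^{2} = \left(\frac{19}{5}\right)^{2} = \frac{361}{25} \approx 14.44$)
$Y{\left(L,R \right)} = \frac{25 R}{361}$ ($Y{\left(L,R \right)} = \frac{R}{\frac{361}{25}} = R \frac{25}{361} = \frac{25 R}{361}$)
$Y{\left(-13,\frac{17}{6} \right)} 221 = \frac{25 \cdot \frac{17}{6}}{361} \cdot 221 = \frac{25 \cdot 17 \cdot \frac{1}{6}}{361} \cdot 221 = \frac{25}{361} \cdot \frac{17}{6} \cdot 221 = \frac{425}{2166} \cdot 221 = \frac{93925}{2166}$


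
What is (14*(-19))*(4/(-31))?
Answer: 1064/31 ≈ 34.323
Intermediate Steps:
(14*(-19))*(4/(-31)) = -1064*(-1)/31 = -266*(-4/31) = 1064/31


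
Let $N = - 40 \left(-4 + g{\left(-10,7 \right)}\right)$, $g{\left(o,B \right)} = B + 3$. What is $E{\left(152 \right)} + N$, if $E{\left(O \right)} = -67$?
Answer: $-307$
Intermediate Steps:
$g{\left(o,B \right)} = 3 + B$
$N = -240$ ($N = - 40 \left(-4 + \left(3 + 7\right)\right) = - 40 \left(-4 + 10\right) = \left(-40\right) 6 = -240$)
$E{\left(152 \right)} + N = -67 - 240 = -307$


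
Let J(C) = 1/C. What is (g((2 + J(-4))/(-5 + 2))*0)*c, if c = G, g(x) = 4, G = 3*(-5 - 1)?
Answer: 0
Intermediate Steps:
G = -18 (G = 3*(-6) = -18)
c = -18
(g((2 + J(-4))/(-5 + 2))*0)*c = (4*0)*(-18) = 0*(-18) = 0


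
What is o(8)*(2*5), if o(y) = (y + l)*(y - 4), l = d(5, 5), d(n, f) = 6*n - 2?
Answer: 1440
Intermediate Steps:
d(n, f) = -2 + 6*n
l = 28 (l = -2 + 6*5 = -2 + 30 = 28)
o(y) = (-4 + y)*(28 + y) (o(y) = (y + 28)*(y - 4) = (28 + y)*(-4 + y) = (-4 + y)*(28 + y))
o(8)*(2*5) = (-112 + 8² + 24*8)*(2*5) = (-112 + 64 + 192)*10 = 144*10 = 1440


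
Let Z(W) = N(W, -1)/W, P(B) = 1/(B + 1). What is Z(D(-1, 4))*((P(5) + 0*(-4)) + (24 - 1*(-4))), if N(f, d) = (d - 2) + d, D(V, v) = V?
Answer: 338/3 ≈ 112.67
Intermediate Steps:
N(f, d) = -2 + 2*d (N(f, d) = (-2 + d) + d = -2 + 2*d)
P(B) = 1/(1 + B)
Z(W) = -4/W (Z(W) = (-2 + 2*(-1))/W = (-2 - 2)/W = -4/W)
Z(D(-1, 4))*((P(5) + 0*(-4)) + (24 - 1*(-4))) = (-4/(-1))*((1/(1 + 5) + 0*(-4)) + (24 - 1*(-4))) = (-4*(-1))*((1/6 + 0) + (24 + 4)) = 4*((⅙ + 0) + 28) = 4*(⅙ + 28) = 4*(169/6) = 338/3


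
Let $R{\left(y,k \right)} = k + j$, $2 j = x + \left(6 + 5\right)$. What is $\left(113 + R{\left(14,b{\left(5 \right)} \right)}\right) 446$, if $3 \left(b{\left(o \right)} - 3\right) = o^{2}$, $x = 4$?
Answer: $\frac{176393}{3} \approx 58798.0$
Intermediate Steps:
$j = \frac{15}{2}$ ($j = \frac{4 + \left(6 + 5\right)}{2} = \frac{4 + 11}{2} = \frac{1}{2} \cdot 15 = \frac{15}{2} \approx 7.5$)
$b{\left(o \right)} = 3 + \frac{o^{2}}{3}$
$R{\left(y,k \right)} = \frac{15}{2} + k$ ($R{\left(y,k \right)} = k + \frac{15}{2} = \frac{15}{2} + k$)
$\left(113 + R{\left(14,b{\left(5 \right)} \right)}\right) 446 = \left(113 + \left(\frac{15}{2} + \left(3 + \frac{5^{2}}{3}\right)\right)\right) 446 = \left(113 + \left(\frac{15}{2} + \left(3 + \frac{1}{3} \cdot 25\right)\right)\right) 446 = \left(113 + \left(\frac{15}{2} + \left(3 + \frac{25}{3}\right)\right)\right) 446 = \left(113 + \left(\frac{15}{2} + \frac{34}{3}\right)\right) 446 = \left(113 + \frac{113}{6}\right) 446 = \frac{791}{6} \cdot 446 = \frac{176393}{3}$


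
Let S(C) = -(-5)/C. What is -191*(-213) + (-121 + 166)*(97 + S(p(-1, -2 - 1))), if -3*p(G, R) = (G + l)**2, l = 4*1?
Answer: 44973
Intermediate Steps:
l = 4
p(G, R) = -(4 + G)**2/3 (p(G, R) = -(G + 4)**2/3 = -(4 + G)**2/3)
S(C) = 5/C
-191*(-213) + (-121 + 166)*(97 + S(p(-1, -2 - 1))) = -191*(-213) + (-121 + 166)*(97 + 5/((-(4 - 1)**2/3))) = 40683 + 45*(97 + 5/((-1/3*3**2))) = 40683 + 45*(97 + 5/((-1/3*9))) = 40683 + 45*(97 + 5/(-3)) = 40683 + 45*(97 + 5*(-1/3)) = 40683 + 45*(97 - 5/3) = 40683 + 45*(286/3) = 40683 + 4290 = 44973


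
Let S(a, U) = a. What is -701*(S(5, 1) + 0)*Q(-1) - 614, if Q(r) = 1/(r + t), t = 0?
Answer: 2891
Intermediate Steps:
Q(r) = 1/r (Q(r) = 1/(r + 0) = 1/r)
-701*(S(5, 1) + 0)*Q(-1) - 614 = -701*(5 + 0)/(-1) - 614 = -3505*(-1) - 614 = -701*(-5) - 614 = 3505 - 614 = 2891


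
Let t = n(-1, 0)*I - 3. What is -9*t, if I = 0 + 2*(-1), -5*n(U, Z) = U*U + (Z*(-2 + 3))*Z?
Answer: 117/5 ≈ 23.400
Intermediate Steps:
n(U, Z) = -U²/5 - Z²/5 (n(U, Z) = -(U*U + (Z*(-2 + 3))*Z)/5 = -(U² + (Z*1)*Z)/5 = -(U² + Z*Z)/5 = -(U² + Z²)/5 = -U²/5 - Z²/5)
I = -2 (I = 0 - 2 = -2)
t = -13/5 (t = (-⅕*(-1)² - ⅕*0²)*(-2) - 3 = (-⅕*1 - ⅕*0)*(-2) - 3 = (-⅕ + 0)*(-2) - 3 = -⅕*(-2) - 3 = ⅖ - 3 = -13/5 ≈ -2.6000)
-9*t = -9*(-13/5) = 117/5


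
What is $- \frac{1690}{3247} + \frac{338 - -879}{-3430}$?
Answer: $- \frac{9748299}{11137210} \approx -0.87529$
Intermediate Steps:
$- \frac{1690}{3247} + \frac{338 - -879}{-3430} = \left(-1690\right) \frac{1}{3247} + \left(338 + 879\right) \left(- \frac{1}{3430}\right) = - \frac{1690}{3247} + 1217 \left(- \frac{1}{3430}\right) = - \frac{1690}{3247} - \frac{1217}{3430} = - \frac{9748299}{11137210}$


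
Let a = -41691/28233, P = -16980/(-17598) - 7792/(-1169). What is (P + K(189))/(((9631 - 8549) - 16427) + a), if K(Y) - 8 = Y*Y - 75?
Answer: -41096563814043/17685323156053 ≈ -2.3238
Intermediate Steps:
K(Y) = -67 + Y² (K(Y) = 8 + (Y*Y - 75) = 8 + (Y² - 75) = 8 + (-75 + Y²) = -67 + Y²)
P = 3737458/489811 (P = -16980*(-1/17598) - 7792*(-1/1169) = 2830/2933 + 7792/1169 = 3737458/489811 ≈ 7.6304)
a = -13897/9411 (a = -41691*1/28233 = -13897/9411 ≈ -1.4767)
(P + K(189))/(((9631 - 8549) - 16427) + a) = (3737458/489811 + (-67 + 189²))/(((9631 - 8549) - 16427) - 13897/9411) = (3737458/489811 + (-67 + 35721))/((1082 - 16427) - 13897/9411) = (3737458/489811 + 35654)/(-15345 - 13897/9411) = 17467458852/(489811*(-144425692/9411)) = (17467458852/489811)*(-9411/144425692) = -41096563814043/17685323156053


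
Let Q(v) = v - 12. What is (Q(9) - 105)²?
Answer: 11664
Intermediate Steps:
Q(v) = -12 + v
(Q(9) - 105)² = ((-12 + 9) - 105)² = (-3 - 105)² = (-108)² = 11664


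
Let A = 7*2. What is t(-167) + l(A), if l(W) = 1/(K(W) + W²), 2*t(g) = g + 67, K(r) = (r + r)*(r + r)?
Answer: -48999/980 ≈ -49.999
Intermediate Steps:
K(r) = 4*r² (K(r) = (2*r)*(2*r) = 4*r²)
t(g) = 67/2 + g/2 (t(g) = (g + 67)/2 = (67 + g)/2 = 67/2 + g/2)
A = 14
l(W) = 1/(5*W²) (l(W) = 1/(4*W² + W²) = 1/(5*W²))
t(-167) + l(A) = (67/2 + (½)*(-167)) + (⅕)/14² = (67/2 - 167/2) + (⅕)*(1/196) = -50 + 1/980 = -48999/980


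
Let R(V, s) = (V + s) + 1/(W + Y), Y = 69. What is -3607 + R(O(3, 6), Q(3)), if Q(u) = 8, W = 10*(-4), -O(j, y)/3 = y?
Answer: -104892/29 ≈ -3617.0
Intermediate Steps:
O(j, y) = -3*y
W = -40
R(V, s) = 1/29 + V + s (R(V, s) = (V + s) + 1/(-40 + 69) = (V + s) + 1/29 = 1/29 + V + s)
-3607 + R(O(3, 6), Q(3)) = -3607 + (1/29 - 3*6 + 8) = -3607 + (1/29 - 18 + 8) = -3607 - 289/29 = -104892/29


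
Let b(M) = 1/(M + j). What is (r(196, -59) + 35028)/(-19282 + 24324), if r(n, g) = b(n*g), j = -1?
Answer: 405098819/58310730 ≈ 6.9472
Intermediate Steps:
b(M) = 1/(-1 + M) (b(M) = 1/(M - 1) = 1/(-1 + M))
r(n, g) = 1/(-1 + g*n) (r(n, g) = 1/(-1 + n*g) = 1/(-1 + g*n))
(r(196, -59) + 35028)/(-19282 + 24324) = (1/(-1 - 59*196) + 35028)/(-19282 + 24324) = (1/(-1 - 11564) + 35028)/5042 = (1/(-11565) + 35028)*(1/5042) = (-1/11565 + 35028)*(1/5042) = (405098819/11565)*(1/5042) = 405098819/58310730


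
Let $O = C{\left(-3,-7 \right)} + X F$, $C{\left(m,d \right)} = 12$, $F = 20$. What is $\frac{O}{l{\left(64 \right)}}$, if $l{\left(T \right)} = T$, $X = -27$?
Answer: $- \frac{33}{4} \approx -8.25$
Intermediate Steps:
$O = -528$ ($O = 12 - 540 = -528$)
$\frac{O}{l{\left(64 \right)}} = - \frac{528}{64} = \left(-528\right) \frac{1}{64} = - \frac{33}{4}$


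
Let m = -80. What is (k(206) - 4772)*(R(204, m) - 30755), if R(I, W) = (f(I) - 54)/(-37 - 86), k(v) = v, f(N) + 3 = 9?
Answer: 5757447474/41 ≈ 1.4043e+8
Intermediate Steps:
f(N) = 6 (f(N) = -3 + 9 = 6)
R(I, W) = 16/41 (R(I, W) = (6 - 54)/(-37 - 86) = -48/(-123) = -48*(-1/123) = 16/41)
(k(206) - 4772)*(R(204, m) - 30755) = (206 - 4772)*(16/41 - 30755) = -4566*(-1260939/41) = 5757447474/41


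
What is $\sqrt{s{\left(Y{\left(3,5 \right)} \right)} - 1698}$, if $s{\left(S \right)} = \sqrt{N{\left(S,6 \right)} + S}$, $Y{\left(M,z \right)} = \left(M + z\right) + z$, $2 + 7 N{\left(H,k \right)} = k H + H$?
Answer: $\frac{\sqrt{-83202 + 42 \sqrt{35}}}{7} \approx 41.145 i$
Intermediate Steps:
$N{\left(H,k \right)} = - \frac{2}{7} + \frac{H}{7} + \frac{H k}{7}$ ($N{\left(H,k \right)} = - \frac{2}{7} + \frac{k H + H}{7} = - \frac{2}{7} + \frac{H k + H}{7} = - \frac{2}{7} + \frac{H + H k}{7} = - \frac{2}{7} + \left(\frac{H}{7} + \frac{H k}{7}\right) = - \frac{2}{7} + \frac{H}{7} + \frac{H k}{7}$)
$Y{\left(M,z \right)} = M + 2 z$
$s{\left(S \right)} = \sqrt{- \frac{2}{7} + 2 S}$ ($s{\left(S \right)} = \sqrt{\left(- \frac{2}{7} + \frac{S}{7} + \frac{1}{7} S 6\right) + S} = \sqrt{\left(- \frac{2}{7} + \frac{S}{7} + \frac{6 S}{7}\right) + S} = \sqrt{\left(- \frac{2}{7} + S\right) + S} = \sqrt{- \frac{2}{7} + 2 S}$)
$\sqrt{s{\left(Y{\left(3,5 \right)} \right)} - 1698} = \sqrt{\frac{\sqrt{-14 + 98 \left(3 + 2 \cdot 5\right)}}{7} - 1698} = \sqrt{\frac{\sqrt{-14 + 98 \left(3 + 10\right)}}{7} - 1698} = \sqrt{\frac{\sqrt{-14 + 98 \cdot 13}}{7} - 1698} = \sqrt{\frac{\sqrt{-14 + 1274}}{7} - 1698} = \sqrt{\frac{\sqrt{1260}}{7} - 1698} = \sqrt{\frac{6 \sqrt{35}}{7} - 1698} = \sqrt{-1698 + \frac{6 \sqrt{35}}{7}}$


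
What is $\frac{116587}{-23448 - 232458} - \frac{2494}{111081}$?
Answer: $- \frac{4529610037}{9475431462} \approx -0.47804$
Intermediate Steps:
$\frac{116587}{-23448 - 232458} - \frac{2494}{111081} = \frac{116587}{-255906} - \frac{2494}{111081} = 116587 \left(- \frac{1}{255906}\right) - \frac{2494}{111081} = - \frac{116587}{255906} - \frac{2494}{111081} = - \frac{4529610037}{9475431462}$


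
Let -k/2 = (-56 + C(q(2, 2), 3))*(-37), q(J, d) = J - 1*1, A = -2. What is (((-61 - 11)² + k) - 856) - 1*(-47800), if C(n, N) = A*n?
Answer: 47836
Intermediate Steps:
q(J, d) = -1 + J (q(J, d) = J - 1 = -1 + J)
C(n, N) = -2*n
k = -4292 (k = -2*(-56 - 2*(-1 + 2))*(-37) = -2*(-56 - 2*1)*(-37) = -2*(-56 - 2)*(-37) = -(-116)*(-37) = -2*2146 = -4292)
(((-61 - 11)² + k) - 856) - 1*(-47800) = (((-61 - 11)² - 4292) - 856) - 1*(-47800) = (((-72)² - 4292) - 856) + 47800 = ((5184 - 4292) - 856) + 47800 = (892 - 856) + 47800 = 36 + 47800 = 47836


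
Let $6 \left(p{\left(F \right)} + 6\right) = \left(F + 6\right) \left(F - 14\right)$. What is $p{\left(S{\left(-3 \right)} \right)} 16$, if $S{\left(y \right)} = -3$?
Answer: $-232$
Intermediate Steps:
$p{\left(F \right)} = -6 + \frac{\left(-14 + F\right) \left(6 + F\right)}{6}$ ($p{\left(F \right)} = -6 + \frac{\left(F + 6\right) \left(F - 14\right)}{6} = -6 + \frac{\left(6 + F\right) \left(-14 + F\right)}{6} = -6 + \frac{\left(-14 + F\right) \left(6 + F\right)}{6}$)
$p{\left(S{\left(-3 \right)} \right)} 16 = \left(-20 - -4 + \frac{\left(-3\right)^{2}}{6}\right) 16 = \left(-20 + 4 + \frac{1}{6} \cdot 9\right) 16 = \left(-20 + 4 + \frac{3}{2}\right) 16 = \left(- \frac{29}{2}\right) 16 = -232$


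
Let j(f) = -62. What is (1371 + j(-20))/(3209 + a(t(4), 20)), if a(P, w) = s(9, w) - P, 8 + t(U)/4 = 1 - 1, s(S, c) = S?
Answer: 1309/3250 ≈ 0.40277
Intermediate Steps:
t(U) = -32 (t(U) = -32 + 4*(1 - 1) = -32 + 4*0 = -32 + 0 = -32)
a(P, w) = 9 - P
(1371 + j(-20))/(3209 + a(t(4), 20)) = (1371 - 62)/(3209 + (9 - 1*(-32))) = 1309/(3209 + (9 + 32)) = 1309/(3209 + 41) = 1309/3250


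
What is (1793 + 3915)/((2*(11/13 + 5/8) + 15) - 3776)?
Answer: -296816/195419 ≈ -1.5189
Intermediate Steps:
(1793 + 3915)/((2*(11/13 + 5/8) + 15) - 3776) = 5708/((2*(11*(1/13) + 5*(1/8)) + 15) - 3776) = 5708/((2*(11/13 + 5/8) + 15) - 3776) = 5708/((2*(153/104) + 15) - 3776) = 5708/((153/52 + 15) - 3776) = 5708/(933/52 - 3776) = 5708/(-195419/52) = 5708*(-52/195419) = -296816/195419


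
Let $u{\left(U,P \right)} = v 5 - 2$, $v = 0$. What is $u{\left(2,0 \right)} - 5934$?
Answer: $-5936$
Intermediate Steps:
$u{\left(U,P \right)} = -2$ ($u{\left(U,P \right)} = 0 \cdot 5 - 2 = 0 - 2 = -2$)
$u{\left(2,0 \right)} - 5934 = -2 - 5934 = -5936$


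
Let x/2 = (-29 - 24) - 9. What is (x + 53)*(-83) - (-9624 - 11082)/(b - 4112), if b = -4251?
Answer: 49262453/8363 ≈ 5890.5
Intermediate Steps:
x = -124 (x = 2*((-29 - 24) - 9) = 2*(-53 - 9) = 2*(-62) = -124)
(x + 53)*(-83) - (-9624 - 11082)/(b - 4112) = (-124 + 53)*(-83) - (-9624 - 11082)/(-4251 - 4112) = -71*(-83) - (-20706)/(-8363) = 5893 - (-20706)*(-1)/8363 = 5893 - 1*20706/8363 = 5893 - 20706/8363 = 49262453/8363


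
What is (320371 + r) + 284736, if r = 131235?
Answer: 736342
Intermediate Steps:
(320371 + r) + 284736 = (320371 + 131235) + 284736 = 451606 + 284736 = 736342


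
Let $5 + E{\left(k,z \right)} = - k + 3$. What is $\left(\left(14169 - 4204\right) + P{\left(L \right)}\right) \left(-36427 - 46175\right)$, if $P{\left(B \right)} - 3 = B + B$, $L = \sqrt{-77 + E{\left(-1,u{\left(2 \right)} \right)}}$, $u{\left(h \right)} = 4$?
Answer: $-823376736 - 165204 i \sqrt{78} \approx -8.2338 \cdot 10^{8} - 1.459 \cdot 10^{6} i$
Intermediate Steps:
$E{\left(k,z \right)} = -2 - k$ ($E{\left(k,z \right)} = -5 - \left(-3 + k\right) = -2 - k$)
$L = i \sqrt{78}$ ($L = \sqrt{-77 - 1} = \sqrt{-78} = i \sqrt{78} \approx 8.8318 i$)
$P{\left(B \right)} = 3 + 2 B$ ($P{\left(B \right)} = 3 + \left(B + B\right) = 3 + 2 B$)
$\left(\left(14169 - 4204\right) + P{\left(L \right)}\right) \left(-36427 - 46175\right) = \left(\left(14169 - 4204\right) + \left(3 + 2 i \sqrt{78}\right)\right) \left(-36427 - 46175\right) = \left(\left(14169 - 4204\right) + \left(3 + 2 i \sqrt{78}\right)\right) \left(-82602\right) = \left(9965 + \left(3 + 2 i \sqrt{78}\right)\right) \left(-82602\right) = \left(9968 + 2 i \sqrt{78}\right) \left(-82602\right) = -823376736 - 165204 i \sqrt{78}$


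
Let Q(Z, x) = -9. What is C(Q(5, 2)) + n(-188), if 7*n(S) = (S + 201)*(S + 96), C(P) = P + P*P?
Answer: -692/7 ≈ -98.857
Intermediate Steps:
C(P) = P + P**2
n(S) = (96 + S)*(201 + S)/7 (n(S) = ((S + 201)*(S + 96))/7 = ((201 + S)*(96 + S))/7 = ((96 + S)*(201 + S))/7 = (96 + S)*(201 + S)/7)
C(Q(5, 2)) + n(-188) = -9*(1 - 9) + (19296/7 + (1/7)*(-188)**2 + (297/7)*(-188)) = -9*(-8) + (19296/7 + (1/7)*35344 - 55836/7) = 72 + (19296/7 + 35344/7 - 55836/7) = 72 - 1196/7 = -692/7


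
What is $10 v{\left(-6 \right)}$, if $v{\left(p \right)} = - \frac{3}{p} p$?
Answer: $-30$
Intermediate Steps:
$v{\left(p \right)} = -3$
$10 v{\left(-6 \right)} = 10 \left(-3\right) = -30$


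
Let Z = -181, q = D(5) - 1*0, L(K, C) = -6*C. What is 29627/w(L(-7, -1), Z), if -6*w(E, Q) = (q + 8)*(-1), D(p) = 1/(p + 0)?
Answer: 888810/41 ≈ 21678.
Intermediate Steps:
D(p) = 1/p
q = 1/5 (q = 1/5 - 1*0 = 1/5 + 0 = 1/5 ≈ 0.20000)
w(E, Q) = 41/30 (w(E, Q) = -(1/5 + 8)*(-1)/6 = -41*(-1)/30 = -1/6*(-41/5) = 41/30)
29627/w(L(-7, -1), Z) = 29627/(41/30) = 29627*(30/41) = 888810/41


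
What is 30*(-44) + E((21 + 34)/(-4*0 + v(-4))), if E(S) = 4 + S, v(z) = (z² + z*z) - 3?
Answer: -38109/29 ≈ -1314.1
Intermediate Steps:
v(z) = -3 + 2*z² (v(z) = (z² + z²) - 3 = 2*z² - 3 = -3 + 2*z²)
30*(-44) + E((21 + 34)/(-4*0 + v(-4))) = 30*(-44) + (4 + (21 + 34)/(-4*0 + (-3 + 2*(-4)²))) = -1320 + (4 + 55/(0 + (-3 + 2*16))) = -1320 + (4 + 55/(0 + (-3 + 32))) = -1320 + (4 + 55/(0 + 29)) = -1320 + (4 + 55/29) = -1320 + 171/29 = -38109/29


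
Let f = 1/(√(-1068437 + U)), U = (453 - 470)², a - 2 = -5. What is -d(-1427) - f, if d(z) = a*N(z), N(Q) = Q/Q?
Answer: 3 + I*√267037/534074 ≈ 3.0 + 0.00096757*I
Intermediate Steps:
a = -3 (a = 2 - 5 = -3)
U = 289 (U = (-17)² = 289)
N(Q) = 1
d(z) = -3 (d(z) = -3*1 = -3)
f = -I*√267037/534074 (f = 1/(√(-1068437 + 289)) = 1/(√(-1068148)) = 1/(2*I*√267037) = -I*√267037/534074 ≈ -0.00096757*I)
-d(-1427) - f = -1*(-3) - (-1)*I*√267037/534074 = 3 + I*√267037/534074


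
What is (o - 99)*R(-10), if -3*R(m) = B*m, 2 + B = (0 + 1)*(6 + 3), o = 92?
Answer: -490/3 ≈ -163.33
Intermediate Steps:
B = 7 (B = -2 + (0 + 1)*(6 + 3) = -2 + 1*9 = -2 + 9 = 7)
R(m) = -7*m/3
(o - 99)*R(-10) = (92 - 99)*(-7/3*(-10)) = -7*70/3 = -490/3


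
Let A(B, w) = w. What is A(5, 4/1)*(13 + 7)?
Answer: 80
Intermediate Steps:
A(5, 4/1)*(13 + 7) = (4/1)*(13 + 7) = (4*1)*20 = 4*20 = 80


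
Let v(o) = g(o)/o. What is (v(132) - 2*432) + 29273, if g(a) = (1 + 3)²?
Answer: 937501/33 ≈ 28409.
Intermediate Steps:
g(a) = 16 (g(a) = 4² = 16)
v(o) = 16/o
(v(132) - 2*432) + 29273 = (16/132 - 2*432) + 29273 = (16*(1/132) - 864) + 29273 = (4/33 - 864) + 29273 = -28508/33 + 29273 = 937501/33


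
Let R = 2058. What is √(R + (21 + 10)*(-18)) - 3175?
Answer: -3175 + 10*√15 ≈ -3136.3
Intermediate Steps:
√(R + (21 + 10)*(-18)) - 3175 = √(2058 + (21 + 10)*(-18)) - 3175 = √(2058 + 31*(-18)) - 3175 = √(2058 - 558) - 3175 = √1500 - 3175 = 10*√15 - 3175 = -3175 + 10*√15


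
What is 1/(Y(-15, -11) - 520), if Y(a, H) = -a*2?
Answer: -1/490 ≈ -0.0020408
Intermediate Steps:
Y(a, H) = -2*a
1/(Y(-15, -11) - 520) = 1/(-2*(-15) - 520) = 1/(30 - 520) = 1/(-490) = -1/490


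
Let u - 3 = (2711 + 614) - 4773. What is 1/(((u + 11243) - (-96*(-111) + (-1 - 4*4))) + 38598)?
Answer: 1/37757 ≈ 2.6485e-5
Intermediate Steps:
u = -1445 (u = 3 + ((2711 + 614) - 4773) = 3 + (3325 - 4773) = 3 - 1448 = -1445)
1/(((u + 11243) - (-96*(-111) + (-1 - 4*4))) + 38598) = 1/(((-1445 + 11243) - (-96*(-111) + (-1 - 4*4))) + 38598) = 1/((9798 - (10656 + (-1 - 16))) + 38598) = 1/((9798 - (10656 - 17)) + 38598) = 1/((9798 - 1*10639) + 38598) = 1/((9798 - 10639) + 38598) = 1/(-841 + 38598) = 1/37757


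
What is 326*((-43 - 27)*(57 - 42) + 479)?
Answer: -186146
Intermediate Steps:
326*((-43 - 27)*(57 - 42) + 479) = 326*(-70*15 + 479) = 326*(-1050 + 479) = 326*(-571) = -186146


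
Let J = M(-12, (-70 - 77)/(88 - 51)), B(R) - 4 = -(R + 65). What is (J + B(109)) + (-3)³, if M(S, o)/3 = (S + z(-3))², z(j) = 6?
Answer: -89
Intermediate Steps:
B(R) = -61 - R (B(R) = 4 - (R + 65) = 4 - (65 + R) = 4 + (-65 - R) = -61 - R)
M(S, o) = 3*(6 + S)² (M(S, o) = 3*(S + 6)² = 3*(6 + S)²)
J = 108 (J = 3*(6 - 12)² = 3*(-6)² = 3*36 = 108)
(J + B(109)) + (-3)³ = (108 + (-61 - 1*109)) + (-3)³ = (108 + (-61 - 109)) - 27 = (108 - 170) - 27 = -62 - 27 = -89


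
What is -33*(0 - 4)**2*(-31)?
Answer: 16368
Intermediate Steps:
-33*(0 - 4)**2*(-31) = -33*(-4)**2*(-31) = -33*16*(-31) = -528*(-31) = 16368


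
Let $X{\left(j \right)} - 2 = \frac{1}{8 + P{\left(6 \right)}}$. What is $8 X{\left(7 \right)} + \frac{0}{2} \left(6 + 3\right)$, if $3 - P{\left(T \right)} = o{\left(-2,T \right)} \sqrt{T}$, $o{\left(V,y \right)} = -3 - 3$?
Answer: $\frac{1432}{95} + \frac{48 \sqrt{6}}{95} \approx 16.311$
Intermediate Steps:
$o{\left(V,y \right)} = -6$
$P{\left(T \right)} = 3 + 6 \sqrt{T}$ ($P{\left(T \right)} = 3 - - 6 \sqrt{T} = 3 + 6 \sqrt{T}$)
$X{\left(j \right)} = 2 + \frac{1}{11 + 6 \sqrt{6}}$ ($X{\left(j \right)} = 2 + \frac{1}{8 + \left(3 + 6 \sqrt{6}\right)} = 2 + \frac{1}{11 + 6 \sqrt{6}}$)
$8 X{\left(7 \right)} + \frac{0}{2} \left(6 + 3\right) = 8 \left(\frac{179}{95} + \frac{6 \sqrt{6}}{95}\right) + \frac{0}{2} \left(6 + 3\right) = \left(\frac{1432}{95} + \frac{48 \sqrt{6}}{95}\right) + 0 \cdot \frac{1}{2} \cdot 9 = \left(\frac{1432}{95} + \frac{48 \sqrt{6}}{95}\right) + 0 \cdot 9 = \left(\frac{1432}{95} + \frac{48 \sqrt{6}}{95}\right) + 0 = \frac{1432}{95} + \frac{48 \sqrt{6}}{95}$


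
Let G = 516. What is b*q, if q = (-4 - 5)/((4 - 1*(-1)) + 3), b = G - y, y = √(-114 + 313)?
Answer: -1161/2 + 9*√199/8 ≈ -564.63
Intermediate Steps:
y = √199 ≈ 14.107
b = 516 - √199 ≈ 501.89
q = -9/8 (q = -9/((4 + 1) + 3) = -9/(5 + 3) = -9/8 ≈ -1.1250)
b*q = (516 - √199)*(-9/8) = -1161/2 + 9*√199/8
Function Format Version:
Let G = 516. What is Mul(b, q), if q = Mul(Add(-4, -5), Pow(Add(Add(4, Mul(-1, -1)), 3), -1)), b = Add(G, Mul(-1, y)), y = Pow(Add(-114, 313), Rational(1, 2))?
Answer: Add(Rational(-1161, 2), Mul(Rational(9, 8), Pow(199, Rational(1, 2)))) ≈ -564.63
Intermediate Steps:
y = Pow(199, Rational(1, 2)) ≈ 14.107
b = Add(516, Mul(-1, Pow(199, Rational(1, 2)))) ≈ 501.89
q = Rational(-9, 8) (q = Mul(-9, Pow(Add(Add(4, 1), 3), -1)) = Mul(-9, Pow(Add(5, 3), -1)) = Mul(-9, Pow(8, -1)) = Mul(-9, Rational(1, 8)) = Rational(-9, 8) ≈ -1.1250)
Mul(b, q) = Mul(Add(516, Mul(-1, Pow(199, Rational(1, 2)))), Rational(-9, 8)) = Add(Rational(-1161, 2), Mul(Rational(9, 8), Pow(199, Rational(1, 2))))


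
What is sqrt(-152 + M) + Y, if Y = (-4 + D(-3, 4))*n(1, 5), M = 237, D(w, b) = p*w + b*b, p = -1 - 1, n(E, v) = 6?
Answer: 108 + sqrt(85) ≈ 117.22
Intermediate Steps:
p = -2
D(w, b) = b**2 - 2*w (D(w, b) = -2*w + b*b = -2*w + b**2 = b**2 - 2*w)
Y = 108 (Y = (-4 + (4**2 - 2*(-3)))*6 = (-4 + (16 + 6))*6 = (-4 + 22)*6 = 18*6 = 108)
sqrt(-152 + M) + Y = sqrt(-152 + 237) + 108 = sqrt(85) + 108 = 108 + sqrt(85)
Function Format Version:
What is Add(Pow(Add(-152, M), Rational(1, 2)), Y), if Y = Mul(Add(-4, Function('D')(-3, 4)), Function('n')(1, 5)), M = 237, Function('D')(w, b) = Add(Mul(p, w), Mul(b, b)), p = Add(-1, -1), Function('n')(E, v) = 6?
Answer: Add(108, Pow(85, Rational(1, 2))) ≈ 117.22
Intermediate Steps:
p = -2
Function('D')(w, b) = Add(Pow(b, 2), Mul(-2, w)) (Function('D')(w, b) = Add(Mul(-2, w), Mul(b, b)) = Add(Mul(-2, w), Pow(b, 2)) = Add(Pow(b, 2), Mul(-2, w)))
Y = 108 (Y = Mul(Add(-4, Add(Pow(4, 2), Mul(-2, -3))), 6) = Mul(Add(-4, Add(16, 6)), 6) = Mul(Add(-4, 22), 6) = Mul(18, 6) = 108)
Add(Pow(Add(-152, M), Rational(1, 2)), Y) = Add(Pow(Add(-152, 237), Rational(1, 2)), 108) = Add(Pow(85, Rational(1, 2)), 108) = Add(108, Pow(85, Rational(1, 2)))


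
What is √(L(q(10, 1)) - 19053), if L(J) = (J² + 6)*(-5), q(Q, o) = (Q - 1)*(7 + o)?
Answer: I*√45003 ≈ 212.14*I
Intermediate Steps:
q(Q, o) = (-1 + Q)*(7 + o)
L(J) = -30 - 5*J² (L(J) = (6 + J²)*(-5) = -30 - 5*J²)
√(L(q(10, 1)) - 19053) = √((-30 - 5*(-7 - 1*1 + 7*10 + 10*1)²) - 19053) = √((-30 - 5*(-7 - 1 + 70 + 10)²) - 19053) = √((-30 - 5*72²) - 19053) = √((-30 - 5*5184) - 19053) = √((-30 - 25920) - 19053) = √(-25950 - 19053) = √(-45003) = I*√45003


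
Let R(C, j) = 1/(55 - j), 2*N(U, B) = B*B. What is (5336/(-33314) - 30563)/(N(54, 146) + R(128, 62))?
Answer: -3563633913/1242695485 ≈ -2.8677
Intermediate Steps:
N(U, B) = B²/2 (N(U, B) = (B*B)/2 = B²/2)
(5336/(-33314) - 30563)/(N(54, 146) + R(128, 62)) = (5336/(-33314) - 30563)/((½)*146² - 1/(-55 + 62)) = (5336*(-1/33314) - 30563)/((½)*21316 - 1/7) = (-2668/16657 - 30563)/(10658 - 1*⅐) = -509090559/(16657*(10658 - ⅐)) = -509090559/(16657*74605/7) = -509090559/16657*7/74605 = -3563633913/1242695485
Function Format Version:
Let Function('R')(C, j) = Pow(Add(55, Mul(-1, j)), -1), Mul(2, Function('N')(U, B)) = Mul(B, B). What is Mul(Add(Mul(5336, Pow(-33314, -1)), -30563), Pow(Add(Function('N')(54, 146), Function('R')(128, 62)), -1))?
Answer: Rational(-3563633913, 1242695485) ≈ -2.8677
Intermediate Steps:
Function('N')(U, B) = Mul(Rational(1, 2), Pow(B, 2)) (Function('N')(U, B) = Mul(Rational(1, 2), Mul(B, B)) = Mul(Rational(1, 2), Pow(B, 2)))
Mul(Add(Mul(5336, Pow(-33314, -1)), -30563), Pow(Add(Function('N')(54, 146), Function('R')(128, 62)), -1)) = Mul(Add(Mul(5336, Pow(-33314, -1)), -30563), Pow(Add(Mul(Rational(1, 2), Pow(146, 2)), Mul(-1, Pow(Add(-55, 62), -1))), -1)) = Mul(Add(Mul(5336, Rational(-1, 33314)), -30563), Pow(Add(Mul(Rational(1, 2), 21316), Mul(-1, Pow(7, -1))), -1)) = Mul(Add(Rational(-2668, 16657), -30563), Pow(Add(10658, Mul(-1, Rational(1, 7))), -1)) = Mul(Rational(-509090559, 16657), Pow(Add(10658, Rational(-1, 7)), -1)) = Mul(Rational(-509090559, 16657), Pow(Rational(74605, 7), -1)) = Mul(Rational(-509090559, 16657), Rational(7, 74605)) = Rational(-3563633913, 1242695485)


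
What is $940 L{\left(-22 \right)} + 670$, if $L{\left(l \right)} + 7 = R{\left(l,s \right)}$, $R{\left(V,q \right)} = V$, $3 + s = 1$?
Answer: $-26590$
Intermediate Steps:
$s = -2$ ($s = -3 + 1 = -2$)
$L{\left(l \right)} = -7 + l$
$940 L{\left(-22 \right)} + 670 = 940 \left(-7 - 22\right) + 670 = 940 \left(-29\right) + 670 = -27260 + 670 = -26590$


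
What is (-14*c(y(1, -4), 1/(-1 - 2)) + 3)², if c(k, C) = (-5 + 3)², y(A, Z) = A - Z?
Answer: 2809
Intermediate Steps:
c(k, C) = 4 (c(k, C) = (-2)² = 4)
(-14*c(y(1, -4), 1/(-1 - 2)) + 3)² = (-14*4 + 3)² = (-56 + 3)² = (-53)² = 2809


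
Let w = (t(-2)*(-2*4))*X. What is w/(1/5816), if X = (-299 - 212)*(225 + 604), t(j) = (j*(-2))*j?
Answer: -157681158656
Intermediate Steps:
t(j) = -2*j**2 (t(j) = (-2*j)*j = -2*j**2)
X = -423619 (X = -511*829 = -423619)
w = -27111616 (w = ((-2*(-2)**2)*(-2*4))*(-423619) = (-2*4*(-8))*(-423619) = -8*(-8)*(-423619) = 64*(-423619) = -27111616)
w/(1/5816) = -27111616/(1/5816) = -27111616/1/5816 = -27111616*5816 = -157681158656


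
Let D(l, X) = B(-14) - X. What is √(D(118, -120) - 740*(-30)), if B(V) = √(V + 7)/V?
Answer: √(4374720 - 14*I*√7)/14 ≈ 149.4 - 0.00063248*I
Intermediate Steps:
B(V) = √(7 + V)/V
D(l, X) = -X - I*√7/14 (D(l, X) = √(7 - 14)/(-14) - X = -I*√7/14 - X = -X - I*√7/14)
√(D(118, -120) - 740*(-30)) = √((-1*(-120) - I*√7/14) - 740*(-30)) = √((120 - I*√7/14) + 22200) = √(22320 - I*√7/14)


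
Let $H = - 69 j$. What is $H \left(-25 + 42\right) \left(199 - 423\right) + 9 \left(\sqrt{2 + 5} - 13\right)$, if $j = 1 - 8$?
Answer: $-1839381 + 9 \sqrt{7} \approx -1.8394 \cdot 10^{6}$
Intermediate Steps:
$j = -7$
$H = 483$ ($H = \left(-69\right) \left(-7\right) = 483$)
$H \left(-25 + 42\right) \left(199 - 423\right) + 9 \left(\sqrt{2 + 5} - 13\right) = 483 \left(-25 + 42\right) \left(199 - 423\right) + 9 \left(\sqrt{2 + 5} - 13\right) = 483 \cdot 17 \left(-224\right) + 9 \left(\sqrt{7} - 13\right) = 483 \left(-3808\right) + 9 \left(-13 + \sqrt{7}\right) = -1839264 - \left(117 - 9 \sqrt{7}\right) = -1839381 + 9 \sqrt{7}$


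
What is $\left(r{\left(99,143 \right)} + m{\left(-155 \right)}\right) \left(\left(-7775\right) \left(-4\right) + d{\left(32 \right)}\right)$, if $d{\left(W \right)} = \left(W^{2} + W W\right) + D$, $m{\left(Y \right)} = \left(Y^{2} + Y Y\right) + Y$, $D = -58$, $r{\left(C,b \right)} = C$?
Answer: $1588121460$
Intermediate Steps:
$m{\left(Y \right)} = Y + 2 Y^{2}$ ($m{\left(Y \right)} = \left(Y^{2} + Y^{2}\right) + Y = 2 Y^{2} + Y = Y + 2 Y^{2}$)
$d{\left(W \right)} = -58 + 2 W^{2}$ ($d{\left(W \right)} = \left(W^{2} + W W\right) - 58 = \left(W^{2} + W^{2}\right) - 58 = 2 W^{2} - 58 = -58 + 2 W^{2}$)
$\left(r{\left(99,143 \right)} + m{\left(-155 \right)}\right) \left(\left(-7775\right) \left(-4\right) + d{\left(32 \right)}\right) = \left(99 - 155 \left(1 + 2 \left(-155\right)\right)\right) \left(\left(-7775\right) \left(-4\right) - \left(58 - 2 \cdot 32^{2}\right)\right) = \left(99 - 155 \left(1 - 310\right)\right) \left(31100 + \left(-58 + 2 \cdot 1024\right)\right) = \left(99 - -47895\right) \left(31100 + \left(-58 + 2048\right)\right) = \left(99 + 47895\right) \left(31100 + 1990\right) = 47994 \cdot 33090 = 1588121460$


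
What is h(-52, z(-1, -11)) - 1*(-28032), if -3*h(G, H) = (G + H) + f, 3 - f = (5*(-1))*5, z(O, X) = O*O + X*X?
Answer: 83998/3 ≈ 27999.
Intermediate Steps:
z(O, X) = O² + X²
f = 28 (f = 3 - 5*(-1)*5 = 3 - (-5)*5 = 3 - 1*(-25) = 3 + 25 = 28)
h(G, H) = -28/3 - G/3 - H/3 (h(G, H) = -((G + H) + 28)/3 = -(28 + G + H)/3 = -28/3 - G/3 - H/3)
h(-52, z(-1, -11)) - 1*(-28032) = (-28/3 - ⅓*(-52) - ((-1)² + (-11)²)/3) - 1*(-28032) = (-28/3 + 52/3 - (1 + 121)/3) + 28032 = (-28/3 + 52/3 - ⅓*122) + 28032 = (-28/3 + 52/3 - 122/3) + 28032 = -98/3 + 28032 = 83998/3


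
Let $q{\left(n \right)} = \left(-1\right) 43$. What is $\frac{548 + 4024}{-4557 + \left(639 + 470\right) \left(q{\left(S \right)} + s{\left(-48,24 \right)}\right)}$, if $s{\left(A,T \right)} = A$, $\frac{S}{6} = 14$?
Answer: $- \frac{1143}{26369} \approx -0.043346$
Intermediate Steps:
$S = 84$ ($S = 6 \cdot 14 = 84$)
$q{\left(n \right)} = -43$
$\frac{548 + 4024}{-4557 + \left(639 + 470\right) \left(q{\left(S \right)} + s{\left(-48,24 \right)}\right)} = \frac{548 + 4024}{-4557 + \left(639 + 470\right) \left(-43 - 48\right)} = \frac{4572}{-4557 + 1109 \left(-91\right)} = \frac{4572}{-4557 - 100919} = \frac{4572}{-105476} = 4572 \left(- \frac{1}{105476}\right) = - \frac{1143}{26369}$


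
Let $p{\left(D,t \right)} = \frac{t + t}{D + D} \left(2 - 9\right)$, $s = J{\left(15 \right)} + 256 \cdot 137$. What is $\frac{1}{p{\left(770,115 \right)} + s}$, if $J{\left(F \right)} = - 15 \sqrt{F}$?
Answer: $\frac{1886038}{66144971469} + \frac{2420 \sqrt{15}}{198434914407} \approx 2.8561 \cdot 10^{-5}$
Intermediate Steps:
$s = 35072 - 15 \sqrt{15}$ ($s = - 15 \sqrt{15} + 256 \cdot 137 = - 15 \sqrt{15} + 35072 = 35072 - 15 \sqrt{15} \approx 35014.0$)
$p{\left(D,t \right)} = - \frac{7 t}{D}$ ($p{\left(D,t \right)} = \frac{2 t}{2 D} \left(2 - 9\right) = 2 t \frac{1}{2 D} \left(-7\right) = \frac{t}{D} \left(-7\right) = - \frac{7 t}{D}$)
$\frac{1}{p{\left(770,115 \right)} + s} = \frac{1}{\left(-7\right) 115 \cdot \frac{1}{770} + \left(35072 - 15 \sqrt{15}\right)} = \frac{1}{- \frac{23}{22} + \left(35072 - 15 \sqrt{15}\right)} = \frac{1}{\frac{771561}{22} - 15 \sqrt{15}}$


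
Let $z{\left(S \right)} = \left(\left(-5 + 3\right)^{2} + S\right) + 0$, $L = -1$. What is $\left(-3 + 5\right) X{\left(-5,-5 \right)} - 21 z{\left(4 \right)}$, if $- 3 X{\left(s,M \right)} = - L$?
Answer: $- \frac{506}{3} \approx -168.67$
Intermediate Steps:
$X{\left(s,M \right)} = - \frac{1}{3}$ ($X{\left(s,M \right)} = - \frac{\left(-1\right) \left(-1\right)}{3} = \left(- \frac{1}{3}\right) 1 = - \frac{1}{3}$)
$z{\left(S \right)} = 4 + S$ ($z{\left(S \right)} = \left(\left(-2\right)^{2} + S\right) + 0 = \left(4 + S\right) + 0 = 4 + S$)
$\left(-3 + 5\right) X{\left(-5,-5 \right)} - 21 z{\left(4 \right)} = \left(-3 + 5\right) \left(- \frac{1}{3}\right) - 21 \left(4 + 4\right) = 2 \left(- \frac{1}{3}\right) - 168 = - \frac{2}{3} - 168 = - \frac{506}{3}$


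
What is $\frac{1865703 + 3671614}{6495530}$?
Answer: $\frac{5537317}{6495530} \approx 0.85248$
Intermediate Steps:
$\frac{1865703 + 3671614}{6495530} = 5537317 \cdot \frac{1}{6495530} = \frac{5537317}{6495530}$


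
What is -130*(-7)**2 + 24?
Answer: -6346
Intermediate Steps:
-130*(-7)**2 + 24 = -130*49 + 24 = -6370 + 24 = -6346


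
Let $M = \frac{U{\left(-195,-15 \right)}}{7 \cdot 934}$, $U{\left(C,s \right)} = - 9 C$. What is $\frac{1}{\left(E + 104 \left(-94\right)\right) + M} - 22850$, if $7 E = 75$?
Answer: $- \frac{1458828163088}{63843683} \approx -22850.0$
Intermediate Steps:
$E = \frac{75}{7}$ ($E = \frac{1}{7} \cdot 75 = \frac{75}{7} \approx 10.714$)
$M = \frac{1755}{6538}$ ($M = \frac{\left(-9\right) \left(-195\right)}{7 \cdot 934} = \frac{1755}{6538} \approx 0.26843$)
$\frac{1}{\left(E + 104 \left(-94\right)\right) + M} - 22850 = \frac{1}{\left(\frac{75}{7} + 104 \left(-94\right)\right) + \frac{1755}{6538}} - 22850 = \frac{1}{\left(\frac{75}{7} - 9776\right) + \frac{1755}{6538}} - 22850 = \frac{1}{- \frac{68357}{7} + \frac{1755}{6538}} - 22850 = \frac{1}{- \frac{63843683}{6538}} - 22850 = - \frac{6538}{63843683} - 22850 = - \frac{1458828163088}{63843683}$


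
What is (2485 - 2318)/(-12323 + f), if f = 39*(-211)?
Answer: -167/20552 ≈ -0.0081257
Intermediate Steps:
f = -8229
(2485 - 2318)/(-12323 + f) = (2485 - 2318)/(-12323 - 8229) = 167/(-20552) = 167*(-1/20552) = -167/20552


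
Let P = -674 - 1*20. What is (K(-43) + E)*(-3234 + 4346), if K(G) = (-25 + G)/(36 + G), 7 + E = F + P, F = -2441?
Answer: -24381712/7 ≈ -3.4831e+6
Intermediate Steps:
P = -694 (P = -674 - 20 = -694)
E = -3142 (E = -7 + (-2441 - 694) = -7 - 3135 = -3142)
K(G) = (-25 + G)/(36 + G)
(K(-43) + E)*(-3234 + 4346) = ((-25 - 43)/(36 - 43) - 3142)*(-3234 + 4346) = (-68/(-7) - 3142)*1112 = (-⅐*(-68) - 3142)*1112 = (68/7 - 3142)*1112 = -21926/7*1112 = -24381712/7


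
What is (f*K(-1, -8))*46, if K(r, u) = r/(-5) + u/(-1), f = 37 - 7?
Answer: 11316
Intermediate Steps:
f = 30
K(r, u) = -u - r/5 (K(r, u) = r*(-⅕) + u*(-1) = -r/5 - u = -u - r/5)
(f*K(-1, -8))*46 = (30*(-1*(-8) - ⅕*(-1)))*46 = (30*(8 + ⅕))*46 = (30*(41/5))*46 = 246*46 = 11316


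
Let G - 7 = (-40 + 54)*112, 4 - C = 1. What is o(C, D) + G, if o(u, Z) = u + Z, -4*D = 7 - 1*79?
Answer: 1596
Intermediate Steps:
C = 3 (C = 4 - 1*1 = 4 - 1 = 3)
G = 1575 (G = 7 + (-40 + 54)*112 = 7 + 14*112 = 7 + 1568 = 1575)
D = 18 (D = -(7 - 1*79)/4 = -(7 - 79)/4 = -1/4*(-72) = 18)
o(u, Z) = Z + u
o(C, D) + G = (18 + 3) + 1575 = 21 + 1575 = 1596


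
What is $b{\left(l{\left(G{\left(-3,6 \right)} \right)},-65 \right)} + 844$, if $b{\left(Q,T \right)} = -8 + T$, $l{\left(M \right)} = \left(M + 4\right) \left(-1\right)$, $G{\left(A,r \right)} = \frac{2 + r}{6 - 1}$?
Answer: $771$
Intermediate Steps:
$G{\left(A,r \right)} = \frac{2}{5} + \frac{r}{5}$ ($G{\left(A,r \right)} = \frac{2 + r}{5} = \left(2 + r\right) \frac{1}{5} = \frac{2}{5} + \frac{r}{5}$)
$l{\left(M \right)} = -4 - M$ ($l{\left(M \right)} = \left(4 + M\right) \left(-1\right) = -4 - M$)
$b{\left(l{\left(G{\left(-3,6 \right)} \right)},-65 \right)} + 844 = \left(-8 - 65\right) + 844 = -73 + 844 = 771$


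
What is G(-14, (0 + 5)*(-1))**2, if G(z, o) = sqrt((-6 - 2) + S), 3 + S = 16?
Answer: 5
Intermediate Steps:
S = 13 (S = -3 + 16 = 13)
G(z, o) = sqrt(5) (G(z, o) = sqrt((-6 - 2) + 13) = sqrt(-8 + 13) = sqrt(5))
G(-14, (0 + 5)*(-1))**2 = (sqrt(5))**2 = 5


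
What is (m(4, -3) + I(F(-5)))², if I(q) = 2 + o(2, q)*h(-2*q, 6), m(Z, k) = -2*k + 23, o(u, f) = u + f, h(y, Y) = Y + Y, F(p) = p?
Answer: 25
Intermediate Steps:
h(y, Y) = 2*Y
o(u, f) = f + u
m(Z, k) = 23 - 2*k
I(q) = 26 + 12*q (I(q) = 2 + (q + 2)*(2*6) = 2 + (2 + q)*12 = 2 + (24 + 12*q) = 26 + 12*q)
(m(4, -3) + I(F(-5)))² = ((23 - 2*(-3)) + (26 + 12*(-5)))² = ((23 + 6) + (26 - 60))² = (29 - 34)² = (-5)² = 25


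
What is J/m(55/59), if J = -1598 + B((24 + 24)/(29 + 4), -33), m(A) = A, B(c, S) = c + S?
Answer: -211515/121 ≈ -1748.1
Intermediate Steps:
B(c, S) = S + c
J = -17925/11 (J = -1598 + (-33 + (24 + 24)/(29 + 4)) = -1598 + (-33 + 48/33) = -1598 + (-33 + 48*(1/33)) = -1598 + (-33 + 16/11) = -1598 - 347/11 = -17925/11 ≈ -1629.5)
J/m(55/59) = -17925/(11*(55/59)) = -17925/(11*(55*(1/59))) = -17925/(11*55/59) = -17925/11*59/55 = -211515/121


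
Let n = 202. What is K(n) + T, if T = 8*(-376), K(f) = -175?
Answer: -3183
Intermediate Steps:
T = -3008
K(n) + T = -175 - 3008 = -3183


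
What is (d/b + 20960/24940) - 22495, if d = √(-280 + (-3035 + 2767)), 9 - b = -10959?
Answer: -28050217/1247 + I*√137/5484 ≈ -22494.0 + 0.0021343*I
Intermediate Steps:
b = 10968 (b = 9 - 1*(-10959) = 9 + 10959 = 10968)
d = 2*I*√137 (d = √(-280 - 268) = √(-548) = 2*I*√137 ≈ 23.409*I)
(d/b + 20960/24940) - 22495 = ((2*I*√137)/10968 + 20960/24940) - 22495 = ((2*I*√137)*(1/10968) + 20960*(1/24940)) - 22495 = (I*√137/5484 + 1048/1247) - 22495 = (1048/1247 + I*√137/5484) - 22495 = -28050217/1247 + I*√137/5484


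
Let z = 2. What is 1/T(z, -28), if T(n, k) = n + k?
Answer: -1/26 ≈ -0.038462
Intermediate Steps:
T(n, k) = k + n
1/T(z, -28) = 1/(-28 + 2) = 1/(-26) = -1/26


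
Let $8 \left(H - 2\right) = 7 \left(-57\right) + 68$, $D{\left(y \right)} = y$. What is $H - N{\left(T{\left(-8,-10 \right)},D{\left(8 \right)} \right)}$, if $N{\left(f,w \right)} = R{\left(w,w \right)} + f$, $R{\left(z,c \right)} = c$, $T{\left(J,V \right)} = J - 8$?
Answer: $- \frac{251}{8} \approx -31.375$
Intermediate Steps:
$T{\left(J,V \right)} = -8 + J$ ($T{\left(J,V \right)} = J - 8 = -8 + J$)
$N{\left(f,w \right)} = f + w$ ($N{\left(f,w \right)} = w + f = f + w$)
$H = - \frac{315}{8}$ ($H = 2 + \frac{7 \left(-57\right) + 68}{8} = 2 + \frac{-399 + 68}{8} = 2 + \frac{1}{8} \left(-331\right) = 2 - \frac{331}{8} = - \frac{315}{8} \approx -39.375$)
$H - N{\left(T{\left(-8,-10 \right)},D{\left(8 \right)} \right)} = - \frac{315}{8} - \left(\left(-8 - 8\right) + 8\right) = - \frac{315}{8} - \left(-16 + 8\right) = - \frac{315}{8} - -8 = - \frac{315}{8} + 8 = - \frac{251}{8}$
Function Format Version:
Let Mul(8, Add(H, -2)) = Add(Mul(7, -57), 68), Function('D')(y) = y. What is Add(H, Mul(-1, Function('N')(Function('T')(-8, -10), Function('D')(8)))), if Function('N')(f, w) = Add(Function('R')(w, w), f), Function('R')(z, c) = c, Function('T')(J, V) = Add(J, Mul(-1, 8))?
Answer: Rational(-251, 8) ≈ -31.375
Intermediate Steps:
Function('T')(J, V) = Add(-8, J) (Function('T')(J, V) = Add(J, -8) = Add(-8, J))
Function('N')(f, w) = Add(f, w) (Function('N')(f, w) = Add(w, f) = Add(f, w))
H = Rational(-315, 8) (H = Add(2, Mul(Rational(1, 8), Add(Mul(7, -57), 68))) = Add(2, Mul(Rational(1, 8), Add(-399, 68))) = Add(2, Mul(Rational(1, 8), -331)) = Add(2, Rational(-331, 8)) = Rational(-315, 8) ≈ -39.375)
Add(H, Mul(-1, Function('N')(Function('T')(-8, -10), Function('D')(8)))) = Add(Rational(-315, 8), Mul(-1, Add(Add(-8, -8), 8))) = Add(Rational(-315, 8), Mul(-1, Add(-16, 8))) = Add(Rational(-315, 8), Mul(-1, -8)) = Add(Rational(-315, 8), 8) = Rational(-251, 8)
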